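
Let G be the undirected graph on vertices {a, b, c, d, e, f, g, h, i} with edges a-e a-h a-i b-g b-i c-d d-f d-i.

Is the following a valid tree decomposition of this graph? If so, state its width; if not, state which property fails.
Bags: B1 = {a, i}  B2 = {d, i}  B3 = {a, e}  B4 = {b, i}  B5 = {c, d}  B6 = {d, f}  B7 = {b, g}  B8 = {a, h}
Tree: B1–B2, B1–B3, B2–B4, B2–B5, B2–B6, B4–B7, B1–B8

Vertex coverage: the bags together contain {a, b, c, d, e, f, g, h, i}, the full vertex set. Edge coverage: each edge of G has both endpoints in at least one bag. Running intersection: for every vertex, the bags containing it form a connected subtree. All three properties hold, so this is a valid tree decomposition of width max|bag| − 1 = 1, and hence tw(G) ≤ 1.

Yes; width 1.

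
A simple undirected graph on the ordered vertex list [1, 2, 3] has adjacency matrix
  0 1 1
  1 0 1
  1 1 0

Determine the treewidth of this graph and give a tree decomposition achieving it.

A single bag containing all 3 vertices is trivially a valid decomposition of width 2. For the lower bound, the 3 vertices {1, 2, 3} are pairwise adjacent, and any tree decomposition puts a clique entirely inside one bag — forcing width ≥ 2. Combining the bounds, tw(G) = 2.

Treewidth 2.
One such decomposition:
Bags: B1 = {1, 2, 3}
Tree: (single bag)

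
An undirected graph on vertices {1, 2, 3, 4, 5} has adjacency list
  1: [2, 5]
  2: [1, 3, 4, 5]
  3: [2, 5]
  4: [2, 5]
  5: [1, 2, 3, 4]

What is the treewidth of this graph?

2

A width-2 tree decomposition is:
Bags: B1 = {2, 3, 5}  B2 = {2, 4, 5}  B3 = {1, 2, 5}
Tree: B1–B2, B2–B3
Every bag has size at most 3, so the width is 3 − 1 = 2 and tw(G) ≤ 2. For the lower bound, the 3 vertices {1, 2, 5} are pairwise adjacent, and any tree decomposition puts a clique entirely inside one bag — forcing width ≥ 2. Hence tw(G) = 2 exactly.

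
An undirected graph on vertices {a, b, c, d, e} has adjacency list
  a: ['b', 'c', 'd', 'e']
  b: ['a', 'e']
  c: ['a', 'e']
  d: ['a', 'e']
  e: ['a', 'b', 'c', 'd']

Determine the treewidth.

2

A width-2 tree decomposition is:
Bags: B1 = {a, b, e}  B2 = {a, d, e}  B3 = {a, c, e}
Tree: B1–B2, B2–B3
The largest bag has 3 vertices, giving width 2; this decomposition certifies tw(G) ≤ 2. On the other hand G contains the 3-clique {a, d, e}. A clique must lie in a single bag of any decomposition, so no decomposition can have width below 2. The upper and lower bounds meet at 2, so that is the treewidth.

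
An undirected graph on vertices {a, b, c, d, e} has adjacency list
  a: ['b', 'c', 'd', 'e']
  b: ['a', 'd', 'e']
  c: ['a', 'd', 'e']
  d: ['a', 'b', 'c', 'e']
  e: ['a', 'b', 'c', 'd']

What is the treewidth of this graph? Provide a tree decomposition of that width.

Each bag holds 4 vertices, so the decomposition has width 3, which upper-bounds the treewidth. On the other hand G contains the 4-clique {a, c, d, e}. A clique must lie in a single bag of any decomposition, so no decomposition can have width below 3. Therefore the treewidth is 3.

Treewidth 3.
One such decomposition:
Bags: B1 = {a, c, d, e}  B2 = {a, b, d, e}
Tree: B1–B2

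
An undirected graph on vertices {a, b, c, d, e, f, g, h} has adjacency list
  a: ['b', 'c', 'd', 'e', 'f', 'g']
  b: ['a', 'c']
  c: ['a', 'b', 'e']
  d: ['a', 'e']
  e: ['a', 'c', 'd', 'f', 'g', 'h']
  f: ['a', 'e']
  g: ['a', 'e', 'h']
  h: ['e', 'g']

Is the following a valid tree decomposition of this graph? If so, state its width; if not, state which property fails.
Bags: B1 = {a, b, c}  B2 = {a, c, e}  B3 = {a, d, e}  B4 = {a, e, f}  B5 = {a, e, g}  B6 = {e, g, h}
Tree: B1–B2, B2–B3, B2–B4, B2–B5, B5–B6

Checking the three conditions: (i) the bags cover all of {a, b, c, d, e, f, g, h}; (ii) for each edge, some bag contains both endpoints; (iii) the bags containing any fixed vertex form a subtree. All hold, so the decomposition is valid with width 3 − 1 = 2.

Yes; width 2.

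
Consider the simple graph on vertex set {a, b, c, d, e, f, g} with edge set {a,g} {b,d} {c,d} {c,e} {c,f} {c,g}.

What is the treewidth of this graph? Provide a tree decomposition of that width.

Each bag holds 2 vertices, so the decomposition has width 1, which upper-bounds the treewidth. Since G has at least one edge (e.g. g–c), it is not an edgeless graph, so tw(G) ≥ 1. Hence tw(G) = 1 exactly.

Treewidth 1.
One optimal decomposition is:
Bags: B1 = {c, g}  B2 = {c, e}  B3 = {c, d}  B4 = {c, f}  B5 = {a, g}  B6 = {b, d}
Tree: B1–B2, B1–B3, B2–B4, B1–B5, B3–B6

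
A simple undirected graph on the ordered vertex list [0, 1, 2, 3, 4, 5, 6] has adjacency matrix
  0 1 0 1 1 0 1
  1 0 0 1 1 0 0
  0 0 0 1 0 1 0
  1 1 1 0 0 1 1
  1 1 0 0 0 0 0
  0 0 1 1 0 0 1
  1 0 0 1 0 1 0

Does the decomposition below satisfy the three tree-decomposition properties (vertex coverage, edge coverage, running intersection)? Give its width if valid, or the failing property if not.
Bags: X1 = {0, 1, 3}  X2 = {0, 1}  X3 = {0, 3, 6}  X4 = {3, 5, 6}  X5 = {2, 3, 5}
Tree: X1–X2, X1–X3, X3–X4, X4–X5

A tree decomposition must satisfy three properties: every vertex lies in some bag; for every edge, both endpoints lie together in some bag; and for every vertex, the bags containing it form a connected subtree. Here vertex 4 appears in no bag, so the decomposition is invalid.

No — vertex 4 appears in no bag.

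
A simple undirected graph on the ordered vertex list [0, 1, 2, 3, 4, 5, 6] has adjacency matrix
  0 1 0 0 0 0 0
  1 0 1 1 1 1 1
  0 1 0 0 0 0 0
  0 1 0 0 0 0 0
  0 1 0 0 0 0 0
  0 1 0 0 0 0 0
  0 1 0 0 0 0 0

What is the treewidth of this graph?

1

A width-1 tree decomposition is:
Bags: B1 = {1, 2}  B2 = {1, 4}  B3 = {1, 6}  B4 = {1, 5}  B5 = {1, 3}  B6 = {0, 1}
Tree: B1–B2, B1–B3, B1–B4, B4–B5, B4–B6
The largest bag has 2 vertices, giving width 1; this decomposition certifies tw(G) ≤ 1. Since G has at least one edge (e.g. 2–1), it is not an edgeless graph, so tw(G) ≥ 1. Therefore the treewidth is 1.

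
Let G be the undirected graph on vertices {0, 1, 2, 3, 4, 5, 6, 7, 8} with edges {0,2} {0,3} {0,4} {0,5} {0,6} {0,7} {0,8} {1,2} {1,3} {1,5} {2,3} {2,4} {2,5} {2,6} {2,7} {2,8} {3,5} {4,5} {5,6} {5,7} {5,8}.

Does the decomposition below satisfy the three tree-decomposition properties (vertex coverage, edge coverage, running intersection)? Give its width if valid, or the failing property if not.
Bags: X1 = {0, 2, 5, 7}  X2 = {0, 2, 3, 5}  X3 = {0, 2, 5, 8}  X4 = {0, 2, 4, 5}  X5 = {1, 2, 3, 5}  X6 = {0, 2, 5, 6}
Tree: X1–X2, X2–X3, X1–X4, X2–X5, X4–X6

Yes; width 3.

Vertex coverage: the bags together contain {0, 1, 2, 3, 4, 5, 6, 7, 8}, the full vertex set. Edge coverage: each edge of G has both endpoints in at least one bag. Running intersection: for every vertex, the bags containing it form a connected subtree. All three properties hold, so this is a valid tree decomposition of width max|bag| − 1 = 3, and hence tw(G) ≤ 3.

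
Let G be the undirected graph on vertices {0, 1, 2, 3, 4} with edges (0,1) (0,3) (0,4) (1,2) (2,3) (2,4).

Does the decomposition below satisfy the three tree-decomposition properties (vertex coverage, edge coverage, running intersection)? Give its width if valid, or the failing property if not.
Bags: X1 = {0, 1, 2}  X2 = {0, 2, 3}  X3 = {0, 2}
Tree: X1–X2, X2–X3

A tree decomposition must satisfy three properties: every vertex lies in some bag; for every edge, both endpoints lie together in some bag; and for every vertex, the bags containing it form a connected subtree. Here vertex 4 appears in no bag, so the decomposition is invalid.

No — vertex 4 appears in no bag.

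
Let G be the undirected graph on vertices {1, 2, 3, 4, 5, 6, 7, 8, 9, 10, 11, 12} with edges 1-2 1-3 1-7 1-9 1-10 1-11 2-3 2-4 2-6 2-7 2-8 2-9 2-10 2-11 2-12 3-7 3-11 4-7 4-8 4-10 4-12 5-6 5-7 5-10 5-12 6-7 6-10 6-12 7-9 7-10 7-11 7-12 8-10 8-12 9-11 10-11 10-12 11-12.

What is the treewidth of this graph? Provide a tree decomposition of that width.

The largest bag has 5 vertices, giving width 4; this decomposition certifies tw(G) ≤ 4. On the other hand G contains the 5-clique {2, 4, 8, 10, 12}. A clique must lie in a single bag of any decomposition, so no decomposition can have width below 4. Hence tw(G) = 4 exactly.

Treewidth 4.
One optimal decomposition is:
Bags: B1 = {2, 6, 7, 10, 12}  B2 = {2, 7, 10, 11, 12}  B3 = {1, 2, 7, 10, 11}  B4 = {1, 2, 7, 9, 11}  B5 = {1, 2, 3, 7, 11}  B6 = {5, 6, 7, 10, 12}  B7 = {2, 4, 7, 10, 12}  B8 = {2, 4, 8, 10, 12}
Tree: B1–B2, B2–B3, B3–B4, B4–B5, B1–B6, B1–B7, B7–B8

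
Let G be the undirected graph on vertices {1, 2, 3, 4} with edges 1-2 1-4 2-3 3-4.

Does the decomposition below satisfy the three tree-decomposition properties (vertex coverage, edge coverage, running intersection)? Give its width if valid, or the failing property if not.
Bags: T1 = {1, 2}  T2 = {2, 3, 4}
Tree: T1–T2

No — edge (4,1) lies in no bag.

A tree decomposition must satisfy three properties: every vertex lies in some bag; for every edge, both endpoints lie together in some bag; and for every vertex, the bags containing it form a connected subtree. Here edge (4,1) lies in no bag, so the decomposition is invalid.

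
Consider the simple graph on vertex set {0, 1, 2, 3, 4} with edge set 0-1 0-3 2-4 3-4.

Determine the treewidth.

A width-1 tree decomposition is:
Bags: B1 = {0, 1}  B2 = {0, 3}  B3 = {3, 4}  B4 = {2, 4}
Tree: B1–B2, B2–B3, B3–B4
The largest bag has 2 vertices, giving width 1; this decomposition certifies tw(G) ≤ 1. Any graph with an edge has treewidth ≥ 1, and G has the edge 1–0. Therefore the treewidth is 1.

1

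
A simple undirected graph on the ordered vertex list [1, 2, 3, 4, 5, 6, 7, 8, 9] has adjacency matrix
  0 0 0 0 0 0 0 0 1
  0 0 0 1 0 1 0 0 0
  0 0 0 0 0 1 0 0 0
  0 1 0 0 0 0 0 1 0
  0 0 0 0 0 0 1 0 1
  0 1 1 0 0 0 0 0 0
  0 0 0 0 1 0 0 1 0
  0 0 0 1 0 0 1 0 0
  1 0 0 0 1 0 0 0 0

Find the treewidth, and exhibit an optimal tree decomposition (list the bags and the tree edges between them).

Every bag has size at most 2, so the width is 2 − 1 = 1 and tw(G) ≤ 1. Any graph with an edge has treewidth ≥ 1, and G has the edge 1–9. Hence tw(G) = 1 exactly.

Treewidth 1.
One such decomposition:
Bags: B1 = {1, 9}  B2 = {5, 9}  B3 = {5, 7}  B4 = {7, 8}  B5 = {4, 8}  B6 = {2, 4}  B7 = {2, 6}  B8 = {3, 6}
Tree: B1–B2, B2–B3, B3–B4, B4–B5, B5–B6, B6–B7, B7–B8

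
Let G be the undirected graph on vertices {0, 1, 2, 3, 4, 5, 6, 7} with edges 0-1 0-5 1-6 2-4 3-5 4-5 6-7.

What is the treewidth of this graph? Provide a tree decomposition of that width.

Treewidth 1.
One such decomposition:
Bags: B1 = {0, 5}  B2 = {3, 5}  B3 = {4, 5}  B4 = {2, 4}  B5 = {0, 1}  B6 = {1, 6}  B7 = {6, 7}
Tree: B1–B2, B1–B3, B3–B4, B1–B5, B5–B6, B6–B7

Every bag has size at most 2, so the width is 2 − 1 = 1 and tw(G) ≤ 1. G has an edge, so its treewidth is at least 1. Hence tw(G) = 1 exactly.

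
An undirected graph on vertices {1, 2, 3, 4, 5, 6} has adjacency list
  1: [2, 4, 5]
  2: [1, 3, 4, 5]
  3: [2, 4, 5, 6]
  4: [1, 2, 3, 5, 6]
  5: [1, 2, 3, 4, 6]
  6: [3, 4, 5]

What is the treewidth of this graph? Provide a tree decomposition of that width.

Treewidth 3.
One optimal decomposition is:
Bags: B1 = {2, 3, 4, 5}  B2 = {3, 4, 5, 6}  B3 = {1, 2, 4, 5}
Tree: B1–B2, B1–B3

The largest bag has 4 vertices, giving width 3; this decomposition certifies tw(G) ≤ 3. On the other hand G contains the 4-clique {1, 2, 4, 5}. A clique must lie in a single bag of any decomposition, so no decomposition can have width below 3. Therefore the treewidth is 3.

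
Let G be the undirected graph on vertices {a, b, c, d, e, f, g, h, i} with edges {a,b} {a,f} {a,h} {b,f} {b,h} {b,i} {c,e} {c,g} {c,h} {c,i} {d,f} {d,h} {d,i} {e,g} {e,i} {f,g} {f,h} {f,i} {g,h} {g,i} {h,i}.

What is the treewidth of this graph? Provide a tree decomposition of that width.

Treewidth 3.
Bags: B1 = {f, g, h, i}  B2 = {d, f, h, i}  B3 = {c, g, h, i}  B4 = {c, e, g, i}  B5 = {b, f, h, i}  B6 = {a, b, f, h}
Tree: B1–B2, B1–B3, B3–B4, B1–B5, B5–B6

Every bag has size at most 4, so the width is 4 − 1 = 3 and tw(G) ≤ 3. On the other hand G contains the 4-clique {c, e, g, i}. A clique must lie in a single bag of any decomposition, so no decomposition can have width below 3. Therefore the treewidth is 3.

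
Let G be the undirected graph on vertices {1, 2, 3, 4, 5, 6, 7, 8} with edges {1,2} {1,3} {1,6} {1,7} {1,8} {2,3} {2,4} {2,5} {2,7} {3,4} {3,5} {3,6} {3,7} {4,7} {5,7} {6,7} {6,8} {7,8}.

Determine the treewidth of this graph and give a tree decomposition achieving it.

Each bag holds 4 vertices, so the decomposition has width 3, which upper-bounds the treewidth. For the lower bound, the 4 vertices {1, 6, 7, 8} are pairwise adjacent, and any tree decomposition puts a clique entirely inside one bag — forcing width ≥ 3. The upper and lower bounds meet at 3, so that is the treewidth.

Treewidth 3.
One optimal decomposition is:
Bags: B1 = {1, 3, 6, 7}  B2 = {1, 2, 3, 7}  B3 = {1, 6, 7, 8}  B4 = {2, 3, 5, 7}  B5 = {2, 3, 4, 7}
Tree: B1–B2, B1–B3, B2–B4, B4–B5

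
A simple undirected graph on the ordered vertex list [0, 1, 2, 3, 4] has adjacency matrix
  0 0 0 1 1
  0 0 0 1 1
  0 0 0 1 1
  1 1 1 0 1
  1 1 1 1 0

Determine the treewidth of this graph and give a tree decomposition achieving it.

Each bag holds 3 vertices, so the decomposition has width 2, which upper-bounds the treewidth. On the other hand G contains the 3-clique {0, 3, 4}. A clique must lie in a single bag of any decomposition, so no decomposition can have width below 2. Combining the bounds, tw(G) = 2.

Treewidth 2.
One such decomposition:
Bags: B1 = {2, 3, 4}  B2 = {1, 3, 4}  B3 = {0, 3, 4}
Tree: B1–B2, B1–B3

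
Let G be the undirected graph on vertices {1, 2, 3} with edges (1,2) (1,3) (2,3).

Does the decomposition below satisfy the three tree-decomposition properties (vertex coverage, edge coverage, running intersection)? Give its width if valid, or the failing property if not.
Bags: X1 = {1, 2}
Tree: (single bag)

A tree decomposition must satisfy three properties: every vertex lies in some bag; for every edge, both endpoints lie together in some bag; and for every vertex, the bags containing it form a connected subtree. Here vertex 3 appears in no bag, so the decomposition is invalid.

No — vertex 3 appears in no bag.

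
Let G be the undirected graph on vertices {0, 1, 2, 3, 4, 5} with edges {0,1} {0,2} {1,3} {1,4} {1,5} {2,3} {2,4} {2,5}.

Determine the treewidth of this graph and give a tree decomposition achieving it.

Treewidth 2.
One such decomposition:
Bags: B1 = {1, 2, 3}  B2 = {1, 2, 5}  B3 = {0, 1, 2}  B4 = {1, 2, 4}
Tree: B1–B2, B2–B3, B3–B4

The largest bag has 3 vertices, giving width 2; this decomposition certifies tw(G) ≤ 2. Since 3–1–5–2–3 is a cycle in G, G is not acyclic. Forests are exactly the graphs of treewidth ≤ 1, so tw(G) ≥ 2. Hence tw(G) = 2 exactly.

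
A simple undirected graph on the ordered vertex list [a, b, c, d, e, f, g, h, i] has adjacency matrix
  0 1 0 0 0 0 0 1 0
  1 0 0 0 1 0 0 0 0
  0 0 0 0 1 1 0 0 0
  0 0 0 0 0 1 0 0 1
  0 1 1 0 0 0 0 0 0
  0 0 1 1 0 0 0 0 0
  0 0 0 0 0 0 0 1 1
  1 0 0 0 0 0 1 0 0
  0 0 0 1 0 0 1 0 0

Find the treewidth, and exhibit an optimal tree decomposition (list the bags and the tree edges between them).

Treewidth 2.
One such decomposition:
Bags: B1 = {b, c, e}  B2 = {a, b, c}  B3 = {a, c, h}  B4 = {c, g, h}  B5 = {c, g, i}  B6 = {c, d, i}  B7 = {c, d, f}
Tree: B1–B2, B2–B3, B3–B4, B4–B5, B5–B6, B6–B7

The largest bag has 3 vertices, giving width 2; this decomposition certifies tw(G) ≤ 2. The edges c–e–b–a–h–g–i–d–f–c form a cycle, so G is not a tree and its treewidth is at least 2. Combining the bounds, tw(G) = 2.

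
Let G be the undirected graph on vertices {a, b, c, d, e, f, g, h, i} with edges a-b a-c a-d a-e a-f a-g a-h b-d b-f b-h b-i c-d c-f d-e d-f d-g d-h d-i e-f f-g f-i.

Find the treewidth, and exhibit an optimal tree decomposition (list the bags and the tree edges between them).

Every bag has size at most 4, so the width is 4 − 1 = 3 and tw(G) ≤ 3. For the lower bound, the 4 vertices {a, b, d, h} are pairwise adjacent, and any tree decomposition puts a clique entirely inside one bag — forcing width ≥ 3. Hence tw(G) = 3 exactly.

Treewidth 3.
One optimal decomposition is:
Bags: B1 = {a, d, e, f}  B2 = {a, d, f, g}  B3 = {a, c, d, f}  B4 = {a, b, d, f}  B5 = {a, b, d, h}  B6 = {b, d, f, i}
Tree: B1–B2, B1–B3, B3–B4, B4–B5, B4–B6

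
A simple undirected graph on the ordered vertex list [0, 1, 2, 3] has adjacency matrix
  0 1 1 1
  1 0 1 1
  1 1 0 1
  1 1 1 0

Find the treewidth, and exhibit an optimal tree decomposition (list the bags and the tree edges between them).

Treewidth 3.
One such decomposition:
Bags: B1 = {0, 1, 2, 3}
Tree: (single bag)

With just one bag of size 4, the width is 4 − 1 = 3, so tw(G) ≤ 3. For the lower bound, the 4 vertices {0, 1, 2, 3} are pairwise adjacent, and any tree decomposition puts a clique entirely inside one bag — forcing width ≥ 3. Combining the bounds, tw(G) = 3.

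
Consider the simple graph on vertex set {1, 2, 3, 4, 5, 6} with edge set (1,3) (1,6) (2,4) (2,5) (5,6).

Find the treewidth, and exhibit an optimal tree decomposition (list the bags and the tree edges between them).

Treewidth 1.
One such decomposition:
Bags: B1 = {1, 3}  B2 = {1, 6}  B3 = {5, 6}  B4 = {2, 5}  B5 = {2, 4}
Tree: B1–B2, B2–B3, B3–B4, B4–B5

Each bag holds 2 vertices, so the decomposition has width 1, which upper-bounds the treewidth. Since G has at least one edge (e.g. 3–1), it is not an edgeless graph, so tw(G) ≥ 1. Combining the bounds, tw(G) = 1.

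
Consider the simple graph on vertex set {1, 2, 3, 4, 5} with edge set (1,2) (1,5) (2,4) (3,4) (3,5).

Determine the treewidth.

A width-2 tree decomposition is:
Bags: B1 = {2, 3, 4}  B2 = {2, 3, 5}  B3 = {1, 2, 5}
Tree: B1–B2, B2–B3
Each bag holds 3 vertices, so the decomposition has width 2, which upper-bounds the treewidth. For the lower bound, G contains the cycle 2–4–3–5–1–2, so G is not a forest; only forests have treewidth ≤ 1, hence tw(G) ≥ 2. Hence tw(G) = 2 exactly.

2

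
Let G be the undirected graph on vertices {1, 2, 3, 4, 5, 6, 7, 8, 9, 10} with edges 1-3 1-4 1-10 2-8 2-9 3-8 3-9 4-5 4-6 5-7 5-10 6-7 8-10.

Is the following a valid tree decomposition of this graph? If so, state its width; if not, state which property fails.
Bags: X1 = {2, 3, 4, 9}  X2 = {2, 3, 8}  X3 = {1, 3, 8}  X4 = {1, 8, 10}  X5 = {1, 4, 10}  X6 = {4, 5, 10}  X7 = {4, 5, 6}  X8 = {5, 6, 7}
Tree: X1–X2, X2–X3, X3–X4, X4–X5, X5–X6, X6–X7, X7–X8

A tree decomposition must satisfy three properties: every vertex lies in some bag; for every edge, both endpoints lie together in some bag; and for every vertex, the bags containing it form a connected subtree. Here bags containing vertex 4 are not connected in the tree, so the decomposition is invalid.

No — bags containing vertex 4 are not connected in the tree.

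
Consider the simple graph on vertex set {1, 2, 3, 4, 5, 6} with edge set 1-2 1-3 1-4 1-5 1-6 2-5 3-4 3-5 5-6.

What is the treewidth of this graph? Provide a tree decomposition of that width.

Each bag holds 3 vertices, so the decomposition has width 2, which upper-bounds the treewidth. For the lower bound, the 3 vertices {1, 3, 4} are pairwise adjacent, and any tree decomposition puts a clique entirely inside one bag — forcing width ≥ 2. Therefore the treewidth is 2.

Treewidth 2.
Bags: B1 = {1, 3, 5}  B2 = {1, 5, 6}  B3 = {1, 2, 5}  B4 = {1, 3, 4}
Tree: B1–B2, B1–B3, B1–B4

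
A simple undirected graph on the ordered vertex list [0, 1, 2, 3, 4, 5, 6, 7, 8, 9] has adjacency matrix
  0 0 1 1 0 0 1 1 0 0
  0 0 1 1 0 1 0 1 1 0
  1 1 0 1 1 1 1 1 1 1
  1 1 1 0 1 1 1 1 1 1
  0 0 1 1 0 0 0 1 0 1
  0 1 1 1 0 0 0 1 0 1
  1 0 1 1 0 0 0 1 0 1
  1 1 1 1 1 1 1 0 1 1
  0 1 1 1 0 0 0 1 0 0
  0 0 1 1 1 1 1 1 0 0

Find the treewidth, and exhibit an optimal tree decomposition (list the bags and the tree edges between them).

Each bag holds 5 vertices, so the decomposition has width 4, which upper-bounds the treewidth. On the other hand G contains the 5-clique {0, 2, 3, 6, 7}. A clique must lie in a single bag of any decomposition, so no decomposition can have width below 4. Therefore the treewidth is 4.

Treewidth 4.
One optimal decomposition is:
Bags: B1 = {1, 2, 3, 5, 7}  B2 = {2, 3, 5, 7, 9}  B3 = {2, 3, 4, 7, 9}  B4 = {2, 3, 6, 7, 9}  B5 = {1, 2, 3, 7, 8}  B6 = {0, 2, 3, 6, 7}
Tree: B1–B2, B2–B3, B3–B4, B1–B5, B4–B6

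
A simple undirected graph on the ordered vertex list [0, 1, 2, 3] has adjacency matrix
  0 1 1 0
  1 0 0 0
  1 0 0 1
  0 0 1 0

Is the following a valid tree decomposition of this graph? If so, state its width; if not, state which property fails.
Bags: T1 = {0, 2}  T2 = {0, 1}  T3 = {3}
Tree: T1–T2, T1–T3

No — edge (2,3) lies in no bag.

A tree decomposition must satisfy three properties: every vertex lies in some bag; for every edge, both endpoints lie together in some bag; and for every vertex, the bags containing it form a connected subtree. Here edge (2,3) lies in no bag, so the decomposition is invalid.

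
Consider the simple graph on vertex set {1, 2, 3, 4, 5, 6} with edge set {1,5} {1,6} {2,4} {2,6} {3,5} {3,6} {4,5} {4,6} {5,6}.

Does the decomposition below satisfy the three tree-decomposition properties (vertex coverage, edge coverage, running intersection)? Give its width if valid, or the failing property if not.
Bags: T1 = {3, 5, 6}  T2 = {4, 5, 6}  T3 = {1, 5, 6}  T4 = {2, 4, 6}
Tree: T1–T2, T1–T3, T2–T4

Yes; width 2.

Checking the three conditions: (i) the bags cover all of {1, 2, 3, 4, 5, 6}; (ii) for each edge, some bag contains both endpoints; (iii) the bags containing any fixed vertex form a subtree. All hold, so the decomposition is valid with width 3 − 1 = 2.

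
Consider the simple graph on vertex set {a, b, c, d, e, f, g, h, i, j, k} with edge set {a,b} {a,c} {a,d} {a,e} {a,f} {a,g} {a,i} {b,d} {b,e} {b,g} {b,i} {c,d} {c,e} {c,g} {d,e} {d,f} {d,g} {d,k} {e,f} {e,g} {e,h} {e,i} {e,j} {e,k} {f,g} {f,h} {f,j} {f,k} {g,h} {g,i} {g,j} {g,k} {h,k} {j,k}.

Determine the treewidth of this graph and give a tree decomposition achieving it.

Every bag has size at most 5, so the width is 5 − 1 = 4 and tw(G) ≤ 4. Conversely, {a, c, d, e, g} is a clique of size 5, and the vertices of any clique must share a bag in every tree decomposition; so some bag has ≥ 5 vertices and tw(G) ≥ 4. Combining the bounds, tw(G) = 4.

Treewidth 4.
Bags: B1 = {e, f, g, j, k}  B2 = {d, e, f, g, k}  B3 = {a, d, e, f, g}  B4 = {a, b, d, e, g}  B5 = {a, b, e, g, i}  B6 = {a, c, d, e, g}  B7 = {e, f, g, h, k}
Tree: B1–B2, B2–B3, B3–B4, B4–B5, B3–B6, B1–B7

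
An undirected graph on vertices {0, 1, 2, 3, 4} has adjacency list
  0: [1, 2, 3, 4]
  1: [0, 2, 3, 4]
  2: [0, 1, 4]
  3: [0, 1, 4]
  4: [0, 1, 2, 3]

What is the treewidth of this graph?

A width-3 tree decomposition is:
Bags: B1 = {0, 1, 3, 4}  B2 = {0, 1, 2, 4}
Tree: B1–B2
Each bag holds 4 vertices, so the decomposition has width 3, which upper-bounds the treewidth. For the lower bound, the 4 vertices {0, 1, 2, 4} are pairwise adjacent, and any tree decomposition puts a clique entirely inside one bag — forcing width ≥ 3. Hence tw(G) = 3 exactly.

3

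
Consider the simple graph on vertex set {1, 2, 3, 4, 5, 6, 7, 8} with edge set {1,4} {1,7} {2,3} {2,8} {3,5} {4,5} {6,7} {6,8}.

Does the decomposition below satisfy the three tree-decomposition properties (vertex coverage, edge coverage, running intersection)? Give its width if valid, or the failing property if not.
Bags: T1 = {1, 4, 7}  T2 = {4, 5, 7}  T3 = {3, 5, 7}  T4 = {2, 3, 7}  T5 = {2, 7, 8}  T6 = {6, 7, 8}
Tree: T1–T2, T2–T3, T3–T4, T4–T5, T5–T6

Yes; width 2.

Every vertex of G appears in some bag (union = {1, 2, 3, 4, 5, 6, 7, 8}); every edge is covered by a bag; and for each vertex v the set of bags containing v is connected in the bag tree. The decomposition is therefore valid. The largest bag has 3 vertices, so the width is 2.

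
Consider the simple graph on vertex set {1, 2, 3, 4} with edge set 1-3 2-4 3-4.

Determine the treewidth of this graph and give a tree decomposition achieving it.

Treewidth 1.
One such decomposition:
Bags: B1 = {2, 4}  B2 = {3, 4}  B3 = {1, 3}
Tree: B1–B2, B2–B3

Every bag has size at most 2, so the width is 2 − 1 = 1 and tw(G) ≤ 1. Any graph with an edge has treewidth ≥ 1, and G has the edge 2–4. Therefore the treewidth is 1.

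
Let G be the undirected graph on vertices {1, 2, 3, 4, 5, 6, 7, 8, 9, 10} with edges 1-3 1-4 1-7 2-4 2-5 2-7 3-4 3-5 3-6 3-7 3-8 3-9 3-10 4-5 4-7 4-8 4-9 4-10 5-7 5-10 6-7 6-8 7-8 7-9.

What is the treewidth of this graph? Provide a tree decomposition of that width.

Each bag holds 4 vertices, so the decomposition has width 3, which upper-bounds the treewidth. Conversely, {2, 4, 5, 7} is a clique of size 4, and the vertices of any clique must share a bag in every tree decomposition; so some bag has ≥ 4 vertices and tw(G) ≥ 3. Combining the bounds, tw(G) = 3.

Treewidth 3.
Bags: B1 = {3, 4, 5, 10}  B2 = {3, 4, 5, 7}  B3 = {2, 4, 5, 7}  B4 = {3, 4, 7, 8}  B5 = {1, 3, 4, 7}  B6 = {3, 6, 7, 8}  B7 = {3, 4, 7, 9}
Tree: B1–B2, B2–B3, B2–B4, B2–B5, B4–B6, B2–B7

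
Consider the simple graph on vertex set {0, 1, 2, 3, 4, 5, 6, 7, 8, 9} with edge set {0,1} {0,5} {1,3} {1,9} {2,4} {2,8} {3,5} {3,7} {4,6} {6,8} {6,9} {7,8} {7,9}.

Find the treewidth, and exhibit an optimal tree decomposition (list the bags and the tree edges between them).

Treewidth 2.
One such decomposition:
Bags: B1 = {2, 4, 8}  B2 = {4, 6, 8}  B3 = {6, 7, 8}  B4 = {6, 7, 9}  B5 = {3, 7, 9}  B6 = {1, 3, 9}  B7 = {1, 3, 5}  B8 = {0, 1, 5}
Tree: B1–B2, B2–B3, B3–B4, B4–B5, B5–B6, B6–B7, B7–B8

Each bag holds 3 vertices, so the decomposition has width 2, which upper-bounds the treewidth. For the lower bound, G contains the cycle 2–4–6–8–2, so G is not a forest; only forests have treewidth ≤ 1, hence tw(G) ≥ 2. Therefore the treewidth is 2.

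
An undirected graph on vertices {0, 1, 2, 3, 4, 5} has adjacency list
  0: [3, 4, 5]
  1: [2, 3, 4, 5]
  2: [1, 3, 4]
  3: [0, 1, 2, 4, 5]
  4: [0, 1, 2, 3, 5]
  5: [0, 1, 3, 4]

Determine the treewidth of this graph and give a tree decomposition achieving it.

Treewidth 3.
One optimal decomposition is:
Bags: B1 = {0, 3, 4, 5}  B2 = {1, 3, 4, 5}  B3 = {1, 2, 3, 4}
Tree: B1–B2, B2–B3

The largest bag has 4 vertices, giving width 3; this decomposition certifies tw(G) ≤ 3. On the other hand G contains the 4-clique {0, 3, 4, 5}. A clique must lie in a single bag of any decomposition, so no decomposition can have width below 3. Combining the bounds, tw(G) = 3.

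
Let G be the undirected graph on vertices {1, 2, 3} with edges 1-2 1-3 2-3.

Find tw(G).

2

A width-2 tree decomposition is:
Bags: B1 = {1, 2, 3}
Tree: (single bag)
A single bag containing all 3 vertices is trivially a valid decomposition of width 2. For the lower bound, the 3 vertices {1, 2, 3} are pairwise adjacent, and any tree decomposition puts a clique entirely inside one bag — forcing width ≥ 2. Therefore the treewidth is 2.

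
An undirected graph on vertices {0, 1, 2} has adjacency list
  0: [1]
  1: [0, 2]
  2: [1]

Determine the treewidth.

A width-1 tree decomposition is:
Bags: B1 = {0, 1}  B2 = {1, 2}
Tree: B1–B2
The largest bag has 2 vertices, giving width 1; this decomposition certifies tw(G) ≤ 1. Any graph with an edge has treewidth ≥ 1, and G has the edge 1–0. Combining the bounds, tw(G) = 1.

1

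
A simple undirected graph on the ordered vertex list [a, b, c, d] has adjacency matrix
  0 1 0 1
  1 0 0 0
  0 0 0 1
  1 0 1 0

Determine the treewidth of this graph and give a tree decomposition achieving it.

Treewidth 1.
One such decomposition:
Bags: B1 = {a, b}  B2 = {a, d}  B3 = {c, d}
Tree: B1–B2, B2–B3

Every bag has size at most 2, so the width is 2 − 1 = 1 and tw(G) ≤ 1. Any graph with an edge has treewidth ≥ 1, and G has the edge b–a. Therefore the treewidth is 1.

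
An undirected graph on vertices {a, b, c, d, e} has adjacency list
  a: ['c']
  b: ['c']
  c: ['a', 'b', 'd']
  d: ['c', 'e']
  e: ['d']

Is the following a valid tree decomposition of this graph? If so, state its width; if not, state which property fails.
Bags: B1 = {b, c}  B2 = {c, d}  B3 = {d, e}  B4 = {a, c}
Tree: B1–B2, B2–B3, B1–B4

Vertex coverage: the bags together contain {a, b, c, d, e}, the full vertex set. Edge coverage: each edge of G has both endpoints in at least one bag. Running intersection: for every vertex, the bags containing it form a connected subtree. All three properties hold, so this is a valid tree decomposition of width max|bag| − 1 = 1, and hence tw(G) ≤ 1.

Yes; width 1.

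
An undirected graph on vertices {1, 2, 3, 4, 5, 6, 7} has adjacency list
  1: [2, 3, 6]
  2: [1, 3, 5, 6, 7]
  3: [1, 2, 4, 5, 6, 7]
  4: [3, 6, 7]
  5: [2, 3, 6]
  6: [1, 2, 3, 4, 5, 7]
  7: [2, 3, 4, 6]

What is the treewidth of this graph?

3

A width-3 tree decomposition is:
Bags: B1 = {2, 3, 6, 7}  B2 = {2, 3, 5, 6}  B3 = {1, 2, 3, 6}  B4 = {3, 4, 6, 7}
Tree: B1–B2, B2–B3, B1–B4
Each bag holds 4 vertices, so the decomposition has width 3, which upper-bounds the treewidth. Conversely, {1, 2, 3, 6} is a clique of size 4, and the vertices of any clique must share a bag in every tree decomposition; so some bag has ≥ 4 vertices and tw(G) ≥ 3. Hence tw(G) = 3 exactly.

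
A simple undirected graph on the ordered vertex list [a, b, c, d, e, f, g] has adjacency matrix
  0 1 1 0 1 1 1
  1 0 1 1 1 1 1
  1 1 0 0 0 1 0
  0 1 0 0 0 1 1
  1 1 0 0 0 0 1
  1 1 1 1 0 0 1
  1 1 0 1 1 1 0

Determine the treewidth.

3

A width-3 tree decomposition is:
Bags: B1 = {a, b, f, g}  B2 = {b, d, f, g}  B3 = {a, b, c, f}  B4 = {a, b, e, g}
Tree: B1–B2, B1–B3, B1–B4
Each bag holds 4 vertices, so the decomposition has width 3, which upper-bounds the treewidth. On the other hand G contains the 4-clique {a, b, e, g}. A clique must lie in a single bag of any decomposition, so no decomposition can have width below 3. Hence tw(G) = 3 exactly.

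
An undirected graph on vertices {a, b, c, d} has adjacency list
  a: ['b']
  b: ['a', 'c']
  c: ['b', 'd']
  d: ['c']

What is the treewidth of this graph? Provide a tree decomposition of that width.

Treewidth 1.
One optimal decomposition is:
Bags: B1 = {c, d}  B2 = {b, c}  B3 = {a, b}
Tree: B1–B2, B2–B3

The largest bag has 2 vertices, giving width 1; this decomposition certifies tw(G) ≤ 1. G has an edge, so its treewidth is at least 1. The upper and lower bounds meet at 1, so that is the treewidth.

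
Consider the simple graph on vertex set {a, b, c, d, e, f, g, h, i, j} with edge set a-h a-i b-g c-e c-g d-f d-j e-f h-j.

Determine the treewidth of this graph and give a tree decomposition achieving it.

Treewidth 1.
One such decomposition:
Bags: B1 = {a, i}  B2 = {a, h}  B3 = {h, j}  B4 = {d, j}  B5 = {d, f}  B6 = {e, f}  B7 = {c, e}  B8 = {c, g}  B9 = {b, g}
Tree: B1–B2, B2–B3, B3–B4, B4–B5, B5–B6, B6–B7, B7–B8, B8–B9

Each bag holds 2 vertices, so the decomposition has width 1, which upper-bounds the treewidth. Since G has at least one edge (e.g. i–a), it is not an edgeless graph, so tw(G) ≥ 1. Therefore the treewidth is 1.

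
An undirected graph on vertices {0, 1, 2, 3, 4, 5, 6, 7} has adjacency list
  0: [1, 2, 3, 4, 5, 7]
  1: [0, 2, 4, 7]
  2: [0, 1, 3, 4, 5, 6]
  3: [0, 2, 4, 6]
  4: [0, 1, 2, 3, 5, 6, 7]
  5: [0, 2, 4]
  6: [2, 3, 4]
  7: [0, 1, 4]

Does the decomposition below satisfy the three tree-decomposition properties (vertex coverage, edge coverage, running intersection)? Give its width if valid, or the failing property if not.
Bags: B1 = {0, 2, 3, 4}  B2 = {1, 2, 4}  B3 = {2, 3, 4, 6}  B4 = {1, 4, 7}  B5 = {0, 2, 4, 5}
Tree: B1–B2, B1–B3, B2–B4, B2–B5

No — edge (0,1) lies in no bag.

A tree decomposition must satisfy three properties: every vertex lies in some bag; for every edge, both endpoints lie together in some bag; and for every vertex, the bags containing it form a connected subtree. Here edge (0,1) lies in no bag, so the decomposition is invalid.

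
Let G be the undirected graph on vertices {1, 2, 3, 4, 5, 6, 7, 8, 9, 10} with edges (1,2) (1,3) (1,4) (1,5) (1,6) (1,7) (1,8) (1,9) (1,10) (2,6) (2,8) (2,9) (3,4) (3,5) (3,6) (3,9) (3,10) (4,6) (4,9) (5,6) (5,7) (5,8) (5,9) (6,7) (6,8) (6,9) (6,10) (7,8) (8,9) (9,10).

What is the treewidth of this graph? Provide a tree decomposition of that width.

The largest bag has 5 vertices, giving width 4; this decomposition certifies tw(G) ≤ 4. On the other hand G contains the 5-clique {1, 2, 6, 8, 9}. A clique must lie in a single bag of any decomposition, so no decomposition can have width below 4. Combining the bounds, tw(G) = 4.

Treewidth 4.
One such decomposition:
Bags: B1 = {1, 5, 6, 8, 9}  B2 = {1, 2, 6, 8, 9}  B3 = {1, 3, 5, 6, 9}  B4 = {1, 3, 4, 6, 9}  B5 = {1, 5, 6, 7, 8}  B6 = {1, 3, 6, 9, 10}
Tree: B1–B2, B1–B3, B3–B4, B1–B5, B3–B6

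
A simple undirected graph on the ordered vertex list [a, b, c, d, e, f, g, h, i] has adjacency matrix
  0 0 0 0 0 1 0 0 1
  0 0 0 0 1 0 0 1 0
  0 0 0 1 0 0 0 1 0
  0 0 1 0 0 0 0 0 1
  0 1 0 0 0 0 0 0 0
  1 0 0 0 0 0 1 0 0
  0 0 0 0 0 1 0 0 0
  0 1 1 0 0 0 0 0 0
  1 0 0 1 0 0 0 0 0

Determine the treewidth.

A width-1 tree decomposition is:
Bags: B1 = {f, g}  B2 = {a, f}  B3 = {a, i}  B4 = {d, i}  B5 = {c, d}  B6 = {c, h}  B7 = {b, h}  B8 = {b, e}
Tree: B1–B2, B2–B3, B3–B4, B4–B5, B5–B6, B6–B7, B7–B8
The largest bag has 2 vertices, giving width 1; this decomposition certifies tw(G) ≤ 1. Any graph with an edge has treewidth ≥ 1, and G has the edge g–f. Combining the bounds, tw(G) = 1.

1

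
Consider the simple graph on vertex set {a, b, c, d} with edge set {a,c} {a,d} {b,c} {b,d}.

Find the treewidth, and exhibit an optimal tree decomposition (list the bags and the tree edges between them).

Treewidth 2.
Bags: B1 = {a, b, c}  B2 = {a, b, d}
Tree: B1–B2

The largest bag has 3 vertices, giving width 2; this decomposition certifies tw(G) ≤ 2. Since a–c–b–d–a is a cycle in G, G is not acyclic. Forests are exactly the graphs of treewidth ≤ 1, so tw(G) ≥ 2. Combining the bounds, tw(G) = 2.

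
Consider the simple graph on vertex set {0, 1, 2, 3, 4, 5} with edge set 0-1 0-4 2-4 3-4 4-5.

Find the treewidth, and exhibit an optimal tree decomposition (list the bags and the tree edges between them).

Treewidth 1.
Bags: B1 = {4, 5}  B2 = {0, 4}  B3 = {3, 4}  B4 = {2, 4}  B5 = {0, 1}
Tree: B1–B2, B2–B3, B3–B4, B2–B5

The largest bag has 2 vertices, giving width 1; this decomposition certifies tw(G) ≤ 1. Since G has at least one edge (e.g. 5–4), it is not an edgeless graph, so tw(G) ≥ 1. The upper and lower bounds meet at 1, so that is the treewidth.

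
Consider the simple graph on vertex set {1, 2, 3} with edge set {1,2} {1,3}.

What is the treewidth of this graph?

1

A width-1 tree decomposition is:
Bags: B1 = {1, 2}  B2 = {1, 3}
Tree: B1–B2
The largest bag has 2 vertices, giving width 1; this decomposition certifies tw(G) ≤ 1. Any graph with an edge has treewidth ≥ 1, and G has the edge 1–2. Combining the bounds, tw(G) = 1.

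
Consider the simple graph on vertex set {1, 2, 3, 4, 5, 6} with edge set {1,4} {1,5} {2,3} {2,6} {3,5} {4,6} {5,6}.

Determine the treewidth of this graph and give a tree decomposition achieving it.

Each bag holds 3 vertices, so the decomposition has width 2, which upper-bounds the treewidth. The edges 2–3–5–6–2 form a cycle, so G is not a tree and its treewidth is at least 2. Combining the bounds, tw(G) = 2.

Treewidth 2.
Bags: B1 = {2, 3, 6}  B2 = {3, 5, 6}  B3 = {4, 5, 6}  B4 = {1, 4, 5}
Tree: B1–B2, B2–B3, B3–B4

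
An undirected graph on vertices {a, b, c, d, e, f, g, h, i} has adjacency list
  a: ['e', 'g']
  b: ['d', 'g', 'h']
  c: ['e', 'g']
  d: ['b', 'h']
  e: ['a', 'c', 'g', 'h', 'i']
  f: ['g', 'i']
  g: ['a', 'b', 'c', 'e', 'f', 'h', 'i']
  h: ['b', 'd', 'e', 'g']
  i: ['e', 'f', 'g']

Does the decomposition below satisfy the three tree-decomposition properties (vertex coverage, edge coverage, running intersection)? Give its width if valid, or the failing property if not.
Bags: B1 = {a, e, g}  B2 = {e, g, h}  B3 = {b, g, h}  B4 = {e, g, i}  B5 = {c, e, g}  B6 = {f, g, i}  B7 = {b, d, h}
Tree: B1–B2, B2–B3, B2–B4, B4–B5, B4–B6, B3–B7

Yes; width 2.

Every vertex of G appears in some bag (union = {a, b, c, d, e, f, g, h, i}); every edge is covered by a bag; and for each vertex v the set of bags containing v is connected in the bag tree. The decomposition is therefore valid. The largest bag has 3 vertices, so the width is 2.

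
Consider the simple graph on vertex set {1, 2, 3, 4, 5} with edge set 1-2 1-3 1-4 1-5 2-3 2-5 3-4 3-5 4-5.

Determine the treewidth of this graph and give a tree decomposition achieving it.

Each bag holds 4 vertices, so the decomposition has width 3, which upper-bounds the treewidth. Conversely, {1, 2, 3, 5} is a clique of size 4, and the vertices of any clique must share a bag in every tree decomposition; so some bag has ≥ 4 vertices and tw(G) ≥ 3. Combining the bounds, tw(G) = 3.

Treewidth 3.
One such decomposition:
Bags: B1 = {1, 3, 4, 5}  B2 = {1, 2, 3, 5}
Tree: B1–B2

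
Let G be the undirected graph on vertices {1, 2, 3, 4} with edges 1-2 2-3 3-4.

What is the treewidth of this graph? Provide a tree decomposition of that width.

Treewidth 1.
Bags: B1 = {3, 4}  B2 = {2, 3}  B3 = {1, 2}
Tree: B1–B2, B2–B3

The largest bag has 2 vertices, giving width 1; this decomposition certifies tw(G) ≤ 1. Since G has at least one edge (e.g. 4–3), it is not an edgeless graph, so tw(G) ≥ 1. The upper and lower bounds meet at 1, so that is the treewidth.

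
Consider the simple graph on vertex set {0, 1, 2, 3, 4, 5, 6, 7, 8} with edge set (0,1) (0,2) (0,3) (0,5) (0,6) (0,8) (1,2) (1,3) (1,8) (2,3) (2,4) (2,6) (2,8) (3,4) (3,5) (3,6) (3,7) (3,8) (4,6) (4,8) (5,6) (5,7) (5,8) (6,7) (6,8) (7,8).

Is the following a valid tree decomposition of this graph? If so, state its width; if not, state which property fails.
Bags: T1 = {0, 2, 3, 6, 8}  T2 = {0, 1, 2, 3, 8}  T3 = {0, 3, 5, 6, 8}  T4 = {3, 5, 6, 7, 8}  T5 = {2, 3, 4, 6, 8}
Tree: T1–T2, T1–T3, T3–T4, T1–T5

Yes; width 4.

Vertex coverage: the bags together contain {0, 1, 2, 3, 4, 5, 6, 7, 8}, the full vertex set. Edge coverage: each edge of G has both endpoints in at least one bag. Running intersection: for every vertex, the bags containing it form a connected subtree. All three properties hold, so this is a valid tree decomposition of width max|bag| − 1 = 4, and hence tw(G) ≤ 4.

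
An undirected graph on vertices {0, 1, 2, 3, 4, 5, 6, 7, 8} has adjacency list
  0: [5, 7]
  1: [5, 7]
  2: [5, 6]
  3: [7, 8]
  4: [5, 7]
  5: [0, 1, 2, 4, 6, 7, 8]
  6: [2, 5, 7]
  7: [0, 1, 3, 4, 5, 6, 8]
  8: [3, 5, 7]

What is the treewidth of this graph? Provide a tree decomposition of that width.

Each bag holds 3 vertices, so the decomposition has width 2, which upper-bounds the treewidth. On the other hand G contains the 3-clique {3, 7, 8}. A clique must lie in a single bag of any decomposition, so no decomposition can have width below 2. The upper and lower bounds meet at 2, so that is the treewidth.

Treewidth 2.
One such decomposition:
Bags: B1 = {5, 7, 8}  B2 = {3, 7, 8}  B3 = {0, 5, 7}  B4 = {5, 6, 7}  B5 = {1, 5, 7}  B6 = {4, 5, 7}  B7 = {2, 5, 6}
Tree: B1–B2, B1–B3, B3–B4, B1–B5, B5–B6, B4–B7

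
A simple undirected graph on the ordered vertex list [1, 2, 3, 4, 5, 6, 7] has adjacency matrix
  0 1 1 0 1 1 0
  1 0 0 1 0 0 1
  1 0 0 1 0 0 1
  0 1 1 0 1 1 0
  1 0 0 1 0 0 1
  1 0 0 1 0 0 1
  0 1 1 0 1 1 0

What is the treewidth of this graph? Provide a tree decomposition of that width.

Treewidth 3.
One optimal decomposition is:
Bags: B1 = {1, 3, 4, 7}  B2 = {1, 4, 5, 7}  B3 = {1, 4, 6, 7}  B4 = {1, 2, 4, 7}
Tree: B1–B2, B2–B3, B3–B4

Each bag holds 4 vertices, so the decomposition has width 3, which upper-bounds the treewidth. For the lower bound: the 4 vertex sets {1,3}, {5,7}, {4}, {6} are disjoint, each induces a connected subgraph, and every pair is joined by at least one edge of G. Contracting each set to a single vertex therefore yields K_{4} as a minor, and since treewidth is minor-monotone, tw(G) ≥ tw(K_{4}) = 3. Hence tw(G) = 3 exactly.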